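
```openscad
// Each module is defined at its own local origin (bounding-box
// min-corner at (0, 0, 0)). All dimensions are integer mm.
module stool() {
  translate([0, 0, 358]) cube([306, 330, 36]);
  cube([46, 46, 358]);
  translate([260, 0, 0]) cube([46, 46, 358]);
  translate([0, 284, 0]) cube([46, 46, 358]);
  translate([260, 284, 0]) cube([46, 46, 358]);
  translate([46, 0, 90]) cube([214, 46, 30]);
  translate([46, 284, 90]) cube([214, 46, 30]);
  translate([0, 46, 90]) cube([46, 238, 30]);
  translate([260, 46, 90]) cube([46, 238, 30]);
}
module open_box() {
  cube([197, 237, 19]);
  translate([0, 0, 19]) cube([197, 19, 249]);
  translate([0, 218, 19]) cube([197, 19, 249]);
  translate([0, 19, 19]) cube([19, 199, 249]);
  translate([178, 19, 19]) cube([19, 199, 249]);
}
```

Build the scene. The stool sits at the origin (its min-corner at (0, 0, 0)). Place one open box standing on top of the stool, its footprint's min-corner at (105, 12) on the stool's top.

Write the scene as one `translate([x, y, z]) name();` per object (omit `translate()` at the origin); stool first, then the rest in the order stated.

stool();
translate([105, 12, 394]) open_box();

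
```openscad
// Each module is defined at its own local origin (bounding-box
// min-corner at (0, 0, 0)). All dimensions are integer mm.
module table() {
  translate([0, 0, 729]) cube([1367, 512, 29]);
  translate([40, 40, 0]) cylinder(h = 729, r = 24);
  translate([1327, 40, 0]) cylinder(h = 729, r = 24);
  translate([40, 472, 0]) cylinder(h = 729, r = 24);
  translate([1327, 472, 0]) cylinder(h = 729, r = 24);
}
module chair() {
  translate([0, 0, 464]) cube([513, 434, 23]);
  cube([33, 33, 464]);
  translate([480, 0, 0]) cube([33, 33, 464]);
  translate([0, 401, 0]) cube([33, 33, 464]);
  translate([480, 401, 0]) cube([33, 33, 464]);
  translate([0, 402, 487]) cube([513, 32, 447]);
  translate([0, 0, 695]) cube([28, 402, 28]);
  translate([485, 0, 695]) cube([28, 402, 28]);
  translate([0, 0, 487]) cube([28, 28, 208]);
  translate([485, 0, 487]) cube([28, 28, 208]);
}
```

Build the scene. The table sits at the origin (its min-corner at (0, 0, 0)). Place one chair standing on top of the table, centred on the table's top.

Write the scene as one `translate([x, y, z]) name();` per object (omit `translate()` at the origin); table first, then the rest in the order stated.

table();
translate([427, 39, 758]) chair();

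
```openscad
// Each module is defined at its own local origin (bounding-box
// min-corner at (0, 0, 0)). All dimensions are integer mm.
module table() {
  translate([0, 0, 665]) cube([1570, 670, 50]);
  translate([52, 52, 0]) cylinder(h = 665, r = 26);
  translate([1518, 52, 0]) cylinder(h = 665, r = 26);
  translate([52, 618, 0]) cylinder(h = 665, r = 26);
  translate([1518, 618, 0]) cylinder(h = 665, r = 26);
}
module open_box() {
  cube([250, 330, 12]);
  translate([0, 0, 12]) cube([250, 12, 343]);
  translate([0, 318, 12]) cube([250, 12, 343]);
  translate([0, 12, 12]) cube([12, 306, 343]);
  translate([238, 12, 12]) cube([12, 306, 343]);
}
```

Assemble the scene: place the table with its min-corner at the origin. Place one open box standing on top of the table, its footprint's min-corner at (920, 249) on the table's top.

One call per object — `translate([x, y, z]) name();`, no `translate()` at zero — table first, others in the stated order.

table();
translate([920, 249, 715]) open_box();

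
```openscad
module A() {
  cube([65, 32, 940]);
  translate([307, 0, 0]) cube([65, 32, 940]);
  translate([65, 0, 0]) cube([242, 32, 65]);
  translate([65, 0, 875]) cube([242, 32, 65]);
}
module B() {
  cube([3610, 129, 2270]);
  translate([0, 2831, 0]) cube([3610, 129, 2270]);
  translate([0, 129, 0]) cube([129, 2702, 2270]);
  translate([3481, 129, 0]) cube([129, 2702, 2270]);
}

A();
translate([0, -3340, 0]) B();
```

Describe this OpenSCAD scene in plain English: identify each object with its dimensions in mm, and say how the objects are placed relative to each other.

A is a picture frame with a 242×810 mm rectangular opening (x by z) and a uniform 65 mm border on every side. Frame depth is 32 mm along y. It is built from two vertical stiles running the full outside height and two horizontal rails spanning the gap between the stiles.

B is the wall frame of a small rectangular building: four walls, each 2270 mm tall and 129 mm thick, enclosing a footprint 3610 mm (x) by 2960 mm (y) outside-to-outside, with no floor or roof. The front and back walls (the −y and +y sides) span the full width; the two side walls fit between them.

The house frame is on the floor beside the picture frame on its −y side.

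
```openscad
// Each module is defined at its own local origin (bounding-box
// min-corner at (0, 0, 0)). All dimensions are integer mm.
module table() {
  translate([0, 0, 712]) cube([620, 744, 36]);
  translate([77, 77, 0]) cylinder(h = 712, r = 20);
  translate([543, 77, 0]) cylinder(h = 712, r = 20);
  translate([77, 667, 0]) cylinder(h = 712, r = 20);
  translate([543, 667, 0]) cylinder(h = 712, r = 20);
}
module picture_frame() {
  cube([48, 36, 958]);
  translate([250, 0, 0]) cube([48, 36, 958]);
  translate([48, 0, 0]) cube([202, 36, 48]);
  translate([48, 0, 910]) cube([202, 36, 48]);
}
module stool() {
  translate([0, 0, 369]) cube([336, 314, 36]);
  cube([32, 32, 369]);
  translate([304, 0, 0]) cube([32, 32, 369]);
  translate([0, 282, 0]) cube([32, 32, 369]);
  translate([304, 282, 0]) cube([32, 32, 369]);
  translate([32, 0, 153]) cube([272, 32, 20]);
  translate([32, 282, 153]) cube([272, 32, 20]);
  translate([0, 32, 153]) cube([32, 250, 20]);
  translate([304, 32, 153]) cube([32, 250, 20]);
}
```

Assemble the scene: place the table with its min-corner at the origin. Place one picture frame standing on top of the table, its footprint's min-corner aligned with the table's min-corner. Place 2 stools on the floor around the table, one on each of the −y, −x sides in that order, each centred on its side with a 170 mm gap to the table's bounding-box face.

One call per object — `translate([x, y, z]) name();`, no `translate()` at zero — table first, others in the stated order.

table();
translate([0, 0, 748]) picture_frame();
translate([142, -484, 0]) stool();
translate([-506, 215, 0]) stool();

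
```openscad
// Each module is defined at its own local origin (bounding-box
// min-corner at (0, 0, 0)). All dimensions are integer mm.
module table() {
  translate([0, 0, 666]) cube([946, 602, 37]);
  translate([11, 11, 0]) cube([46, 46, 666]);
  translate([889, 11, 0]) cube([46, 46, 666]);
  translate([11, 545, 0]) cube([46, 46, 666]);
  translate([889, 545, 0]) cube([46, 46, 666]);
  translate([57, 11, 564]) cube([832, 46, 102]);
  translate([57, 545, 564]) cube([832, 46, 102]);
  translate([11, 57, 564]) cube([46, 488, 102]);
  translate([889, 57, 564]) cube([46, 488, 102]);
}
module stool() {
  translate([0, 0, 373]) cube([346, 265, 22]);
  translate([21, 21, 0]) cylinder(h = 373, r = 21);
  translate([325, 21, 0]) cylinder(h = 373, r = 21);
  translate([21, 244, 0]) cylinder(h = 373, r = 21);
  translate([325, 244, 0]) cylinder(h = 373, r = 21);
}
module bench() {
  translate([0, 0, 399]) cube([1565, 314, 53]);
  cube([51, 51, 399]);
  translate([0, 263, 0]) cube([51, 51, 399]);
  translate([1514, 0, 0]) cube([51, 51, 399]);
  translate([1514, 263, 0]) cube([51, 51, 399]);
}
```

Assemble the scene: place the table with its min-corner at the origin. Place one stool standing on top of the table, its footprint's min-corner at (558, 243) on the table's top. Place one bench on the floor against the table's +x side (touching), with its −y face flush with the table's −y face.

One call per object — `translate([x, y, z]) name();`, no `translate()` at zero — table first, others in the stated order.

table();
translate([558, 243, 703]) stool();
translate([946, 0, 0]) bench();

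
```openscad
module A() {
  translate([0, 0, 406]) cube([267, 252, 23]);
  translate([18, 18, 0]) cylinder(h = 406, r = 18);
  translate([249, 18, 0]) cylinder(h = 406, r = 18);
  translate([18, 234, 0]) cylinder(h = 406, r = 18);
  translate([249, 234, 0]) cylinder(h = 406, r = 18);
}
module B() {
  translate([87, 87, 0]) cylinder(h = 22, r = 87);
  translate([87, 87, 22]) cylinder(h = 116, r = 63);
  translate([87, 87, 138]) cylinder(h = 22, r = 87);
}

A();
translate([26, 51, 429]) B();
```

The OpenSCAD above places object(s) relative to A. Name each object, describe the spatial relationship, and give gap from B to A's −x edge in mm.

A is a stool. B is a spool. The spool is on top of the stool. The gap from the spool to the stool's −x edge is 26 mm.

The spool's min-x is at 26; the stool's min-x is 0; gap = 26 mm.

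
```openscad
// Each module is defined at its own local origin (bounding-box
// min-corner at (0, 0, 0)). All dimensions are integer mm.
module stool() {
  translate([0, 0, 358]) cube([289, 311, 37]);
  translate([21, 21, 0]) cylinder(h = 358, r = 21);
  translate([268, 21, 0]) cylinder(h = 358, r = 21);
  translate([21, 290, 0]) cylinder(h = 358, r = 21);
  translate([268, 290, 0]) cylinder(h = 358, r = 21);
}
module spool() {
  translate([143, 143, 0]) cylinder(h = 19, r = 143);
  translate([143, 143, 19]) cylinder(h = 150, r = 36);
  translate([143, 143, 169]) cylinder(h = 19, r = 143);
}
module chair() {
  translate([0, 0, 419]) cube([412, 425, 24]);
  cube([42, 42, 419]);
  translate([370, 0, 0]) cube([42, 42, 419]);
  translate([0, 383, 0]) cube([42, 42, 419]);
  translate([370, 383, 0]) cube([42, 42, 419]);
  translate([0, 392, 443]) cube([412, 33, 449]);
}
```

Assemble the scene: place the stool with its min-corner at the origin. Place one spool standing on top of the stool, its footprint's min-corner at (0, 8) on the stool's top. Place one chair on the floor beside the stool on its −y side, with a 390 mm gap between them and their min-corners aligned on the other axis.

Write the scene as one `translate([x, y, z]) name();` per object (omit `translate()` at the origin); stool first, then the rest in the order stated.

stool();
translate([0, 8, 395]) spool();
translate([0, -815, 0]) chair();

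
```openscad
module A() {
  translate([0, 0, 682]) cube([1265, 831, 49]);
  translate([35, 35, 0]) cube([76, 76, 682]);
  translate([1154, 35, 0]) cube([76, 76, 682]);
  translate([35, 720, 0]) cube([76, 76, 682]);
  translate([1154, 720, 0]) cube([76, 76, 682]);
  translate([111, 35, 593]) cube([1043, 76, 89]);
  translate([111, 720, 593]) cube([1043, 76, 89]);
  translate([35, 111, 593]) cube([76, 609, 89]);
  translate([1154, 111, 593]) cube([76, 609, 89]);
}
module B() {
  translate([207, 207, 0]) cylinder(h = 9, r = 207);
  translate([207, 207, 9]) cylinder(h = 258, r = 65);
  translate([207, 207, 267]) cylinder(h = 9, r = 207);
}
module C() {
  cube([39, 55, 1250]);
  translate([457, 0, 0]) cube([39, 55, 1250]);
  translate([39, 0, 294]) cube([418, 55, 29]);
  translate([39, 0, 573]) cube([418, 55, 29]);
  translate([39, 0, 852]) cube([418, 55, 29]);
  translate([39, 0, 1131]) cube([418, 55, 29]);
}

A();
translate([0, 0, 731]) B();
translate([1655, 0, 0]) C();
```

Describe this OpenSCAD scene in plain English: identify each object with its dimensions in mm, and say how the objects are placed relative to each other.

A is a rectangular dining table. The top is 1265×831×49 mm with its upper surface at z = 731 mm. It stands on four 76×76 mm square legs, each inset 35 mm from the nearest pair of top edges, running from the floor to the underside of the top. Four apron rails, 76 mm thick and 89 mm tall, run between adjacent legs with their top edges flush with the underside of the top and their outer faces flush with the legs' outer faces.

B is a spool: two coaxial disc flanges of radius 207 mm and thickness 9 mm, joined by a core cylinder of radius 65 mm and height 258 mm. The lower flange rests on z = 0 and the three cylinders share a vertical axis.

C is a wooden ladder with two side rails of 39×55 mm section and 1250 mm height, set 496 mm apart overall. Between them run 4 rectangular rungs (55 mm deep, 29 mm thick), front faces flush with the rails' −y face. The bottom of the first rung is 294 mm above the floor and each subsequent rung is 279 mm higher than the one below.

The spool is on top of the table. The ladder is on the floor beside the table on its +x side.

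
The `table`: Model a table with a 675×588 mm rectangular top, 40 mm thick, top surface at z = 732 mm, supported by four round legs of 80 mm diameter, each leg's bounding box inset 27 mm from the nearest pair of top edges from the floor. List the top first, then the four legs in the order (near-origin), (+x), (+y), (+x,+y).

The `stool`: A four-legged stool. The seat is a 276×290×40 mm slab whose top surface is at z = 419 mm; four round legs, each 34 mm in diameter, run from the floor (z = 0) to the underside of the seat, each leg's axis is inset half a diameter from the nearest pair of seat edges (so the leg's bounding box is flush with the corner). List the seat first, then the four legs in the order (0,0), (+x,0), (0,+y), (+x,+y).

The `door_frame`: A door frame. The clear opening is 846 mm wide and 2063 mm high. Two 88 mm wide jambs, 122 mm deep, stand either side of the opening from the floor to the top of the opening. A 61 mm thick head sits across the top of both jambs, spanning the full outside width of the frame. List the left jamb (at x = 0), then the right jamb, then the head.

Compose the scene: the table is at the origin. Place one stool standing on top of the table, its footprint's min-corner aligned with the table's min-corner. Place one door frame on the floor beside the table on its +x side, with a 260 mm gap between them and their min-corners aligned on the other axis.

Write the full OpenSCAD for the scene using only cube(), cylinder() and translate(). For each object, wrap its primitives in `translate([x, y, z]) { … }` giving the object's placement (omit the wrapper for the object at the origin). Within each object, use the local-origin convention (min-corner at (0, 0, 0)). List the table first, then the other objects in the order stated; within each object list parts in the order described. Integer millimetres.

translate([0, 0, 692]) cube([675, 588, 40]);
translate([67, 67, 0]) cylinder(h = 692, r = 40);
translate([608, 67, 0]) cylinder(h = 692, r = 40);
translate([67, 521, 0]) cylinder(h = 692, r = 40);
translate([608, 521, 0]) cylinder(h = 692, r = 40);
translate([0, 0, 732]) {
  translate([0, 0, 379]) cube([276, 290, 40]);
  translate([17, 17, 0]) cylinder(h = 379, r = 17);
  translate([259, 17, 0]) cylinder(h = 379, r = 17);
  translate([17, 273, 0]) cylinder(h = 379, r = 17);
  translate([259, 273, 0]) cylinder(h = 379, r = 17);
}
translate([935, 0, 0]) {
  cube([88, 122, 2063]);
  translate([934, 0, 0]) cube([88, 122, 2063]);
  translate([0, 0, 2063]) cube([1022, 122, 61]);
}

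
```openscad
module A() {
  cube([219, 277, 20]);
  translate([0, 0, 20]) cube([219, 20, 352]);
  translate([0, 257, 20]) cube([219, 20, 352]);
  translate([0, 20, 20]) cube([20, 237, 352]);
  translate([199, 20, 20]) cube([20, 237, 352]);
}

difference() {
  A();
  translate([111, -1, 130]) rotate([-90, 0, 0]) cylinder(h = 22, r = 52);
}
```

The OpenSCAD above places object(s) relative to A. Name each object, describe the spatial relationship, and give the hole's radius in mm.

A is an open box. The open box has a circular hole through its front wall. The hole's radius is 52 mm.

The subtracted cylinder has r = 52 mm.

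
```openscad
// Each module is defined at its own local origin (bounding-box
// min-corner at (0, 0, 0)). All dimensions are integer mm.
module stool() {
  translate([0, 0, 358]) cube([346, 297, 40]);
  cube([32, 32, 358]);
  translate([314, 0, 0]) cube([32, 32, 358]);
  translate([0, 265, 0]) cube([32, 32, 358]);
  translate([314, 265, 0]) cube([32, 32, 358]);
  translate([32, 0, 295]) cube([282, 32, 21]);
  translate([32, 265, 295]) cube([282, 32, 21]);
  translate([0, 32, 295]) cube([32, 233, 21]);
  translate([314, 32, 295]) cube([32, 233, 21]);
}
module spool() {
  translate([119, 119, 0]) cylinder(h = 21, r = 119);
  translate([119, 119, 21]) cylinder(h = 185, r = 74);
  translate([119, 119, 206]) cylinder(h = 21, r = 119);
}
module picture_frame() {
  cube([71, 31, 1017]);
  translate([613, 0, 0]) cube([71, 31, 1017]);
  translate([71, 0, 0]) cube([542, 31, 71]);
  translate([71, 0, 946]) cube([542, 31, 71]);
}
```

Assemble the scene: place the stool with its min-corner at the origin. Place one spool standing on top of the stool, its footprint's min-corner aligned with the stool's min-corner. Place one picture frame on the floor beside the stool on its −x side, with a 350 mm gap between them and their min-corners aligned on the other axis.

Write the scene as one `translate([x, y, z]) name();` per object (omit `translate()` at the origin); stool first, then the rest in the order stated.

stool();
translate([0, 0, 398]) spool();
translate([-1034, 0, 0]) picture_frame();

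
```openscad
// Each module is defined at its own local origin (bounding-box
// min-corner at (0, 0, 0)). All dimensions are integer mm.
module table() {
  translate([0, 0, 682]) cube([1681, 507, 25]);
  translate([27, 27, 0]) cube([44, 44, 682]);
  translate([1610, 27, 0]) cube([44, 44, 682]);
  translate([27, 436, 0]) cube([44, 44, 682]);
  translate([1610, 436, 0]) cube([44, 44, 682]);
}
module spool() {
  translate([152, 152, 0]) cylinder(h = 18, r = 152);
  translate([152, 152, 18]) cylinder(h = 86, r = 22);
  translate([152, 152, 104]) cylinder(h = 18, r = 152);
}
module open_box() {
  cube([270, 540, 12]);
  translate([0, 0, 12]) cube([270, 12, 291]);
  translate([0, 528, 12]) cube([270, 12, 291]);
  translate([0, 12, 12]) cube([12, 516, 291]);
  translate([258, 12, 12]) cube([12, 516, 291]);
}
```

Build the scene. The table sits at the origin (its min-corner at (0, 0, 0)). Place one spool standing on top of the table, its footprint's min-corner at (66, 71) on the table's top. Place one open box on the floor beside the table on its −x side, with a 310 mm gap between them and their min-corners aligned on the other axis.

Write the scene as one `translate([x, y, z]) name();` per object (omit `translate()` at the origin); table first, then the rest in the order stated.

table();
translate([66, 71, 707]) spool();
translate([-580, 0, 0]) open_box();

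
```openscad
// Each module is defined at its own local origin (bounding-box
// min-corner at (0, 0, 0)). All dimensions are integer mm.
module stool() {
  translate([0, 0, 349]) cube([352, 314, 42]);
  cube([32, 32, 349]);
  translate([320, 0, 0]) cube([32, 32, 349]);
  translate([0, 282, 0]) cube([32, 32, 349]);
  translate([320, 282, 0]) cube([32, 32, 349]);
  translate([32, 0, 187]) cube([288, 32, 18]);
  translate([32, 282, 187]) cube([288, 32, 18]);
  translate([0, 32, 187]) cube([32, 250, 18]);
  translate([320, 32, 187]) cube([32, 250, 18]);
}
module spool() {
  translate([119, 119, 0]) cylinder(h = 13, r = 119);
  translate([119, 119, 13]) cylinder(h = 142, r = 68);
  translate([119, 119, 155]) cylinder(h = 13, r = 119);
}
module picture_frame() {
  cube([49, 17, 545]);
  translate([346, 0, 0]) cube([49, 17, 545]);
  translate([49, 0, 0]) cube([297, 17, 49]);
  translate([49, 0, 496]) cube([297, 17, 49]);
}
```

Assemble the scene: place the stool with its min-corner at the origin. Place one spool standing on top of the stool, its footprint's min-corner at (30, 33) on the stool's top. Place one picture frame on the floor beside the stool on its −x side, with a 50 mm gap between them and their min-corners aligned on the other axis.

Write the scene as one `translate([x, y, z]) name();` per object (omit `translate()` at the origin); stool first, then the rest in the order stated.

stool();
translate([30, 33, 391]) spool();
translate([-445, 0, 0]) picture_frame();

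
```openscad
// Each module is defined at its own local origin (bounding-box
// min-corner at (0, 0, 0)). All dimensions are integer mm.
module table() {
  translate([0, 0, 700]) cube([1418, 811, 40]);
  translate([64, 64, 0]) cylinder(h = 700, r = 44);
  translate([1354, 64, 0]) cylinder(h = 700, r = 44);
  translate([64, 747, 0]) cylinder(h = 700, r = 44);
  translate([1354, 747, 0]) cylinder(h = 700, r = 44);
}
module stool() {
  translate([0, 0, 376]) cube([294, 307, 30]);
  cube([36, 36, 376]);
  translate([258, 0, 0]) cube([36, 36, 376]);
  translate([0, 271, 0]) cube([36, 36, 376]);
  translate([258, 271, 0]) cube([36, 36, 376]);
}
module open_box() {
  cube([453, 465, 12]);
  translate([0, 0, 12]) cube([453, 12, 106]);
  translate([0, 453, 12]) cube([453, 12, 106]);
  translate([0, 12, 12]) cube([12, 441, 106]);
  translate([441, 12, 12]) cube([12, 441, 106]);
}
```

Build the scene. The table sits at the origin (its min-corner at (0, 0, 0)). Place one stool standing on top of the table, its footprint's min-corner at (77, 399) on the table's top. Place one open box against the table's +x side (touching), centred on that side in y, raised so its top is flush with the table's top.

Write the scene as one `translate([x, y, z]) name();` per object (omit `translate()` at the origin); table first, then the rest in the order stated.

table();
translate([77, 399, 740]) stool();
translate([1418, 173, 622]) open_box();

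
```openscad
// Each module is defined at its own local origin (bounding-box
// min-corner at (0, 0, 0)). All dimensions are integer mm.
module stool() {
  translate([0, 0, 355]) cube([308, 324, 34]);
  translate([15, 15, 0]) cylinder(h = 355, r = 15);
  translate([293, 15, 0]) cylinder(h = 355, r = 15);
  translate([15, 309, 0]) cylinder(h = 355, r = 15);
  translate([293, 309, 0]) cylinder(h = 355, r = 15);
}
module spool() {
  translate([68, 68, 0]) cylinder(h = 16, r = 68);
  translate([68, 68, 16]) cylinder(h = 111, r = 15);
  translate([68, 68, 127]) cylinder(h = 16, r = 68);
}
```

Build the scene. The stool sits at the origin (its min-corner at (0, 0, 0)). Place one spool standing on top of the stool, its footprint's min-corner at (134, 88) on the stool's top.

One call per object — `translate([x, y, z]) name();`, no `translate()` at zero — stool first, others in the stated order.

stool();
translate([134, 88, 389]) spool();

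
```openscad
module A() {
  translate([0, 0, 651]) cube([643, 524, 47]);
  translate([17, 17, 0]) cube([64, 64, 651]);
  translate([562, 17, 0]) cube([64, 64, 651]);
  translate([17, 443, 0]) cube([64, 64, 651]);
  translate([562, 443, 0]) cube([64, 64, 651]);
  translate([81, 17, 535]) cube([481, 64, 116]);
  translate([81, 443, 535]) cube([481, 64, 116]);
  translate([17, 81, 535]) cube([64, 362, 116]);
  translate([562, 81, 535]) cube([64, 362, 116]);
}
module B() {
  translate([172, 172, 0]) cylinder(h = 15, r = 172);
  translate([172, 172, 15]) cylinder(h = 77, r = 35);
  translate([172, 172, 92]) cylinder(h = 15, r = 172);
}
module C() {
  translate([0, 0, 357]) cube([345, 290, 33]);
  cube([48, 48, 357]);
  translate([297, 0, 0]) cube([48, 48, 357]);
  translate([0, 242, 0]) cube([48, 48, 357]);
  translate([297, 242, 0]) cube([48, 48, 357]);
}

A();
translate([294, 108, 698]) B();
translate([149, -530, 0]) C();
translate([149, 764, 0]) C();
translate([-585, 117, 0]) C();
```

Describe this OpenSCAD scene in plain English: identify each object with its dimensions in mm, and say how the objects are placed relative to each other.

A is a table: top 643 mm (x) × 524 mm (y), 47 mm thick, upper face at z = 698 mm, on four 64×64 mm square legs, each inset 17 mm from the nearest pair of top edges, running from z = 0 to the bottom of the top. Four apron rails, 64 mm thick and 116 mm tall, run between adjacent legs with their top edges flush with the underside of the top and their outer faces flush with the legs' outer faces.

B is a spool: two coaxial disc flanges of radius 172 mm and thickness 15 mm, joined by a core cylinder of radius 35 mm and height 77 mm. The lower flange rests on z = 0 and the three cylinders share a vertical axis.

C is a four-legged stool. The seat is 345×290 mm, 33 mm thick, top at z = 390 mm. It stands on four square legs, each 48×48 mm in cross-section, from z = 0 to the seat underside, each flush with a corner of the seat.

The spool is on top of the table. Three stools sit around the table at the −y, +y, −x sides.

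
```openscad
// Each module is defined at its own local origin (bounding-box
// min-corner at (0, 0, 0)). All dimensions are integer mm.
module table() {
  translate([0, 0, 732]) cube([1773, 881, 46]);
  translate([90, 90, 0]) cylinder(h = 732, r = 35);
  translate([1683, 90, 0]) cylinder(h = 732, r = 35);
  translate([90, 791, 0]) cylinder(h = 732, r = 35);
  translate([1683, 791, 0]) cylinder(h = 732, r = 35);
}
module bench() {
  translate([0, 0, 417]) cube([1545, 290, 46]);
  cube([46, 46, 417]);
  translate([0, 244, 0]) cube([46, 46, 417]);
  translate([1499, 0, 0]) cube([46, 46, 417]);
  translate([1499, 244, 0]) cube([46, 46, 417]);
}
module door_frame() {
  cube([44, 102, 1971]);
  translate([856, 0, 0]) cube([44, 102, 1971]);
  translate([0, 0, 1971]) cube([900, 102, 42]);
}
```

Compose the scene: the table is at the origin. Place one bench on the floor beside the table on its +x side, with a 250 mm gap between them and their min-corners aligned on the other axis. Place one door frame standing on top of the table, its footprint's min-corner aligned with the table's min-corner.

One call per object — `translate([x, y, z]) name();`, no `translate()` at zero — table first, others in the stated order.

table();
translate([2023, 0, 0]) bench();
translate([0, 0, 778]) door_frame();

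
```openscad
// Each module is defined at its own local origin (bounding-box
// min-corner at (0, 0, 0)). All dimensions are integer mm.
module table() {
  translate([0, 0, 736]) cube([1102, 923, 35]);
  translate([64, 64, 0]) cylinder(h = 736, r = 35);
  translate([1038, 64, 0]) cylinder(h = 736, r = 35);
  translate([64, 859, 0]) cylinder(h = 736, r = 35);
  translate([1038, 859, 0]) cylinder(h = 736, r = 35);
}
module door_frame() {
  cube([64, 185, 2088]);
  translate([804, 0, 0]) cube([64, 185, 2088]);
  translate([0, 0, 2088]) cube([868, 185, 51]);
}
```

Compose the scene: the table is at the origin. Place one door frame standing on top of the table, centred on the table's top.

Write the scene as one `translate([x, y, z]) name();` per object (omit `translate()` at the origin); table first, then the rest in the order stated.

table();
translate([117, 369, 771]) door_frame();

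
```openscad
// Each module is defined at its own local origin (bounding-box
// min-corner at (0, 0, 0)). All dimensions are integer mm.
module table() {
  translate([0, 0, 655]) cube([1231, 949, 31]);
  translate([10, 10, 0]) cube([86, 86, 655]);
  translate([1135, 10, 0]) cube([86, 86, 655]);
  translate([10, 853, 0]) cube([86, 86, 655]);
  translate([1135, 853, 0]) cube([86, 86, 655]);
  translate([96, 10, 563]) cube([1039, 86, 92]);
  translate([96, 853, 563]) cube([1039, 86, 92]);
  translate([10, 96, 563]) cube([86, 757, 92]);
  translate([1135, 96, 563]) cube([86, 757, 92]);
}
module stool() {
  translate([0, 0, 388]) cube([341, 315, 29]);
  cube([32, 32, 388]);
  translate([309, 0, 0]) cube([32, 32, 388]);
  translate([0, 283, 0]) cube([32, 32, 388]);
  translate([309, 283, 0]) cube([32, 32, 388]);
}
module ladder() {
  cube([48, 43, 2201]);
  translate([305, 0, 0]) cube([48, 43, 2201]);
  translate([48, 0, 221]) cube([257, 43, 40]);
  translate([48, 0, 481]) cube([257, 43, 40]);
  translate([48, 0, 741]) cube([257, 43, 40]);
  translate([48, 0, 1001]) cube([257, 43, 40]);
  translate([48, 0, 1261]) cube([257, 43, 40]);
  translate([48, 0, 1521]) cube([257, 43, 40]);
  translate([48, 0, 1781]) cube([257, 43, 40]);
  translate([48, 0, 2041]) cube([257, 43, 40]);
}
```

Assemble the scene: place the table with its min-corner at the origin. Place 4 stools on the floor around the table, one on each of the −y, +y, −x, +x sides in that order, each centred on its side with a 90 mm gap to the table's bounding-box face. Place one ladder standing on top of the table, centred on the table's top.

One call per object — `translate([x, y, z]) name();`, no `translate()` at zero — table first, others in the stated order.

table();
translate([445, -405, 0]) stool();
translate([445, 1039, 0]) stool();
translate([-431, 317, 0]) stool();
translate([1321, 317, 0]) stool();
translate([439, 453, 686]) ladder();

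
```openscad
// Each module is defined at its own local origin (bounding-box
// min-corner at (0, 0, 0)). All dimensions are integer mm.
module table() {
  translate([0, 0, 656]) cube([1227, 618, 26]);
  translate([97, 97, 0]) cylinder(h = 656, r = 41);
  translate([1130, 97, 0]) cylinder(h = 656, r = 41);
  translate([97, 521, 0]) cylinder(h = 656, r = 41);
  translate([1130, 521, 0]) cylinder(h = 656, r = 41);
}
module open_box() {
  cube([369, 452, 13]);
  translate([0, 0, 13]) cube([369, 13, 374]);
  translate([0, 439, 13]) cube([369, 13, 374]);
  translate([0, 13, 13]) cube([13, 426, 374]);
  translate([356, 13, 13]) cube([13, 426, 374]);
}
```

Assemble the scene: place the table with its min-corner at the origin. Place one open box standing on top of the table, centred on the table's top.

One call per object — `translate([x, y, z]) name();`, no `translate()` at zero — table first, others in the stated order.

table();
translate([429, 83, 682]) open_box();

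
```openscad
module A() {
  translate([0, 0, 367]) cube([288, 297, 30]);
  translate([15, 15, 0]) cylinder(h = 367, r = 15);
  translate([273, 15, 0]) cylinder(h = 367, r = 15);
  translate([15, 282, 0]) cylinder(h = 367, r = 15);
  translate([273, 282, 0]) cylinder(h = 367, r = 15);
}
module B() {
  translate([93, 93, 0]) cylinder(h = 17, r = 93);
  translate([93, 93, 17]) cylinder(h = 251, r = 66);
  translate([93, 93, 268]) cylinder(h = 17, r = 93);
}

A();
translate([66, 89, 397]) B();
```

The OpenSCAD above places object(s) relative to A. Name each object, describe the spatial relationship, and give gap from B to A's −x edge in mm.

The spool's min-x is at 66; the stool's min-x is 0; gap = 66 mm.

A is a stool. B is a spool. The spool is on top of the stool. The gap from the spool to the stool's −x edge is 66 mm.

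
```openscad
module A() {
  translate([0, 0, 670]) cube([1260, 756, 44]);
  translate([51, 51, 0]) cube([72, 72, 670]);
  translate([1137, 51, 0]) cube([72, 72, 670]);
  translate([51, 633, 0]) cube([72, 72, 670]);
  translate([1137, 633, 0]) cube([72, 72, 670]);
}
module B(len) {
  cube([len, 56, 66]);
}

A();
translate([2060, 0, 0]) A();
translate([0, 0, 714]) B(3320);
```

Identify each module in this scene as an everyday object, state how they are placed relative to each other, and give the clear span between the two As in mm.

Second table starts at x = 2060; first ends at x = 1260; clear span = 2060 − 1260 = 800 mm.

A is a table. B is a beam. A beam spans the tops of two tables. The clear span between the two tables is 800 mm.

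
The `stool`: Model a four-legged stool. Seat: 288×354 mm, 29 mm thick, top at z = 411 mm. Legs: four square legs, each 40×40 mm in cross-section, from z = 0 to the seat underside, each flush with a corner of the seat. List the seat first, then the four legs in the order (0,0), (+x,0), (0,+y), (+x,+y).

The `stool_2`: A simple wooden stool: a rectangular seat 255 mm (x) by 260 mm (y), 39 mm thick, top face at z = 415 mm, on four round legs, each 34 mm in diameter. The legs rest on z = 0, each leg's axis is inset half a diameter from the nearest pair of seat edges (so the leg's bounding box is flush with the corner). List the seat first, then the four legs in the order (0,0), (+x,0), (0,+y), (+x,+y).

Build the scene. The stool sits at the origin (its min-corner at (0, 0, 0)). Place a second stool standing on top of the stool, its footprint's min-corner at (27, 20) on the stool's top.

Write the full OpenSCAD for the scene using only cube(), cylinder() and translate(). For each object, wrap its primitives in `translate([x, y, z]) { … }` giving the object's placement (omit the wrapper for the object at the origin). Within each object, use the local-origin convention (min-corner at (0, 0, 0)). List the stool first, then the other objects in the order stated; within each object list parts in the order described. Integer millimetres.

translate([0, 0, 382]) cube([288, 354, 29]);
cube([40, 40, 382]);
translate([248, 0, 0]) cube([40, 40, 382]);
translate([0, 314, 0]) cube([40, 40, 382]);
translate([248, 314, 0]) cube([40, 40, 382]);
translate([27, 20, 411]) {
  translate([0, 0, 376]) cube([255, 260, 39]);
  translate([17, 17, 0]) cylinder(h = 376, r = 17);
  translate([238, 17, 0]) cylinder(h = 376, r = 17);
  translate([17, 243, 0]) cylinder(h = 376, r = 17);
  translate([238, 243, 0]) cylinder(h = 376, r = 17);
}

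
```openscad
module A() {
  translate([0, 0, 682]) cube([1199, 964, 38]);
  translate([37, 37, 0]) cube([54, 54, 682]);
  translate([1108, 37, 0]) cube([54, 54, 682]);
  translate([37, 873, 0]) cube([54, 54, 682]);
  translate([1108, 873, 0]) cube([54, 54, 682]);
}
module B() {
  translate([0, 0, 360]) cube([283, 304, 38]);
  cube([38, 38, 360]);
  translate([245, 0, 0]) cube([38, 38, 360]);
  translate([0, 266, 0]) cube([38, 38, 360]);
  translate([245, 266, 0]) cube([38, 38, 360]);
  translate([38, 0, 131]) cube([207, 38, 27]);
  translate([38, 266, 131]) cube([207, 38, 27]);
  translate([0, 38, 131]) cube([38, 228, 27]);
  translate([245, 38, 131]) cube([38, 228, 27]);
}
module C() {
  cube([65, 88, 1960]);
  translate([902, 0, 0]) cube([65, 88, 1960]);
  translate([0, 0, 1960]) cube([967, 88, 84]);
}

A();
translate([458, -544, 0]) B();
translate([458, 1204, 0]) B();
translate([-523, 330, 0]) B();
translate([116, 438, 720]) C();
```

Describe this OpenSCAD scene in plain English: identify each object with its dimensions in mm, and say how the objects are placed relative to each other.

A is a table: top 1199 mm (x) × 964 mm (y), 38 mm thick, upper face at z = 720 mm, on four 54×54 mm square legs, each inset 37 mm from the nearest pair of top edges, running from z = 0 to the bottom of the top.

B is a four-legged stool. The seat is a 283×304×38 mm slab whose top surface is at z = 398 mm; four square legs, each 38×38 mm in cross-section, run from the floor (z = 0) to the underside of the seat, each flush with a corner of the seat. Four stretchers, 38 mm wide and 27 mm tall, connect adjacent legs with their undersides at z = 131 mm, each running between the inner faces of the legs it joins and aligned with the legs' outer faces on the other axis.

C is a rectangular door frame: two vertical jambs of 65×88 mm section, 1960 mm tall, with a clear opening 837 mm wide between their inner faces. A header 84 mm tall and 88 mm deep lies on top of the jambs and spans the full outside width.

Three stools sit around the table at the −y, +y, −x sides. The door frame is on top of the table, centred.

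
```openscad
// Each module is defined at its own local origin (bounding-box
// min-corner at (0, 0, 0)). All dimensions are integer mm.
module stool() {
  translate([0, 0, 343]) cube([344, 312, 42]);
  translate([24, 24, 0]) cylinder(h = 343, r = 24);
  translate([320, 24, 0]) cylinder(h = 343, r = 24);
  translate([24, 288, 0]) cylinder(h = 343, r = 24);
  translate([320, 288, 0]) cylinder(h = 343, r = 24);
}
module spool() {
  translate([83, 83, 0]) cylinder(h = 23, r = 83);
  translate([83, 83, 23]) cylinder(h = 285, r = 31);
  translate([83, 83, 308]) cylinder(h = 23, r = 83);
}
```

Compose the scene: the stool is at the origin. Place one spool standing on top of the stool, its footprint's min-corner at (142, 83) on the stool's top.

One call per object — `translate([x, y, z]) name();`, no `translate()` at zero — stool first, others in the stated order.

stool();
translate([142, 83, 385]) spool();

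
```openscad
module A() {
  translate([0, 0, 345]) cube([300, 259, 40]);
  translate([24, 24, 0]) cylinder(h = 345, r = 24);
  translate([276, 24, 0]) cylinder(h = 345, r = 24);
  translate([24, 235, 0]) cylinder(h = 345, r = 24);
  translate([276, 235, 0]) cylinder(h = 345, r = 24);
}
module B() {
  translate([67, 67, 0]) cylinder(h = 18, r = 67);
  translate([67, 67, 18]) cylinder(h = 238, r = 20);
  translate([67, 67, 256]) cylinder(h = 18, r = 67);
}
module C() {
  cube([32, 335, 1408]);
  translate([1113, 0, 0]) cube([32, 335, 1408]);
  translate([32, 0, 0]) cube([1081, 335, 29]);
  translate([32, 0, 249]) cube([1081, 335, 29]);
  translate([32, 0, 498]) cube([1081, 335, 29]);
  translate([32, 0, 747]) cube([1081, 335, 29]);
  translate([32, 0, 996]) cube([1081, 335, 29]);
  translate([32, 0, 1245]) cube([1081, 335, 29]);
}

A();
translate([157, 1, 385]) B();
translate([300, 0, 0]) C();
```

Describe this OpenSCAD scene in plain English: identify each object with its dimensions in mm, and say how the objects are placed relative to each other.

A is a four-legged stool. The seat is 300×259 mm, 40 mm thick, top at z = 385 mm. It stands on four round legs, each 48 mm in diameter, from z = 0 to the seat underside, each leg's axis is inset half a diameter from the nearest pair of seat edges (so the leg's bounding box is flush with the corner).

B is a spool: two coaxial disc flanges of radius 67 mm and thickness 18 mm, joined by a core cylinder of radius 20 mm and height 238 mm. The lower flange rests on z = 0 and the three cylinders share a vertical axis.

C is an open bookshelf. Two side panels, each 32 mm thick, 335 mm deep and 1408 mm tall, stand 1145 mm apart (outside-to-outside). Between them sit 6 shelves, each 29 mm thick and 335 mm deep, spanning the full gap between the sides. The bottom shelf rests on the floor (its underside at z = 0) and the clear gap between one shelf's top and the next shelf's underside is 220 mm.

The spool is on top of the stool. The bookshelf is against the stool's +x side, with their −y faces flush.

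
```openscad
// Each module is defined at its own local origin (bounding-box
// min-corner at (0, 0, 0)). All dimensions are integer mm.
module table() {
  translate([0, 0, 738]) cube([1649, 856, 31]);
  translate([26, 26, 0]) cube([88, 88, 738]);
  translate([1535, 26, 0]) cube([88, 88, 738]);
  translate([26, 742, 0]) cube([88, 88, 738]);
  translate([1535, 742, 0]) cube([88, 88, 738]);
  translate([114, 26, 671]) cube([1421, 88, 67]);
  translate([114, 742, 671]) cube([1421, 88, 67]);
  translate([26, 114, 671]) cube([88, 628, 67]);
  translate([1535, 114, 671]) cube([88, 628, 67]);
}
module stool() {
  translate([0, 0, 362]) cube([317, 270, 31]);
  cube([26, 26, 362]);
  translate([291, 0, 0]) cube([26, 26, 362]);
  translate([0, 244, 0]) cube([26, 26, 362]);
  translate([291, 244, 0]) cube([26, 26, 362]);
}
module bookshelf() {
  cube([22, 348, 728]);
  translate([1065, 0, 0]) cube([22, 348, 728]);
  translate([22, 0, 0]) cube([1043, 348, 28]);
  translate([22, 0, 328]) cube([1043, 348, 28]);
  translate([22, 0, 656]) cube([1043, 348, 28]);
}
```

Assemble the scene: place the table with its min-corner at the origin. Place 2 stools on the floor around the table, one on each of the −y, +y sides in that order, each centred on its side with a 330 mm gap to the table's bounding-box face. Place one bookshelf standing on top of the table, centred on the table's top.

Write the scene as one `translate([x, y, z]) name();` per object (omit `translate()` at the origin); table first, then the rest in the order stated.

table();
translate([666, -600, 0]) stool();
translate([666, 1186, 0]) stool();
translate([281, 254, 769]) bookshelf();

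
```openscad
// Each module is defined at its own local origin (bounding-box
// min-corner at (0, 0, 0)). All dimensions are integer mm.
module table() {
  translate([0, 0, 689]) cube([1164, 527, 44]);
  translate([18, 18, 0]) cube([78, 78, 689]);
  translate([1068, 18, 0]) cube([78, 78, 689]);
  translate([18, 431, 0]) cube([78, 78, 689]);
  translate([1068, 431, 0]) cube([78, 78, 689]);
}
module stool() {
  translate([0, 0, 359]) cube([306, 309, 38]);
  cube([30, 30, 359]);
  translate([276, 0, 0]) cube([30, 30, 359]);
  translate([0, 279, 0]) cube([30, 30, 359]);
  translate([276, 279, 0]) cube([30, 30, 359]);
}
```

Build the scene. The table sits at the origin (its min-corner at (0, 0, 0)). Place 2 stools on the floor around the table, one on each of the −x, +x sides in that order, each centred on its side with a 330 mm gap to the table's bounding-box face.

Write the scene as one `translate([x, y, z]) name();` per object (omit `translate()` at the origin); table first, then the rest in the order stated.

table();
translate([-636, 109, 0]) stool();
translate([1494, 109, 0]) stool();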